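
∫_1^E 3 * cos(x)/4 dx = -3*sin(1)/4 + 3*sin(E)/4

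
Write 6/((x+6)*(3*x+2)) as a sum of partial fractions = 9/(8*(3*x + 2)) - 3/(8*(x + 6))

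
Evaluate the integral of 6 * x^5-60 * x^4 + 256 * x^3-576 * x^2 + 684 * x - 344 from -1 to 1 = -1096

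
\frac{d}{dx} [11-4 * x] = -4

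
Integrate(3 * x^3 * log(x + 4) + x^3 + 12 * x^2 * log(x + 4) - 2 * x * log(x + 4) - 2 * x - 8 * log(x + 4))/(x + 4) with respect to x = x*(x^2 - 2)*log(x + 4) + C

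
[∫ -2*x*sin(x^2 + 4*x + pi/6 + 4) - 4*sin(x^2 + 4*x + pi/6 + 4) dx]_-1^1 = cos(pi/6 + 9) - cos(pi/6 + 1)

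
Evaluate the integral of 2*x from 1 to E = -1 + exp(2)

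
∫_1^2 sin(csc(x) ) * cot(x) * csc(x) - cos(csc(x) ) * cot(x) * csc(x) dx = sqrt(2)*(-sin(pi/4 + 1/sin(1)) + sin(pi/4 + 1/sin(2)))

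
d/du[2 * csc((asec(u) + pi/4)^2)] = -(4*asec(u) + pi)*cos(asec(u)^2 + pi*asec(u)/2 + pi^2/16)/(u^2*sqrt(1 - 1/u^2)*sin(asec(u)^2 + pi*asec(u)/2 + pi^2/16)^2)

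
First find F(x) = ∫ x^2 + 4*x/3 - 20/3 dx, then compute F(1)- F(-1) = -38/3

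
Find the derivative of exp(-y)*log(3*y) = (-y*log(y) - y*log(3) + 1)*exp(-y)/y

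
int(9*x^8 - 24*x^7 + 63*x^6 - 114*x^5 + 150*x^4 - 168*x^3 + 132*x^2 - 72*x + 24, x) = x^9 - 3*x^8 + 9*x^7 - 19*x^6 + 30*x^5 - 42*x^4 + 44*x^3 - 36*x^2 + 24*x + C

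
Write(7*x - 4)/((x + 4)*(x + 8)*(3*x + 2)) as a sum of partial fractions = -39/(110*(3*x + 2)) - 15/(22*(x + 8)) + 4/(5*(x + 4))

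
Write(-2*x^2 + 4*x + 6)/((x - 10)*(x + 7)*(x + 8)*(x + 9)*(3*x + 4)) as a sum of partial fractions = 117/(132940*(3*x + 4)) - 96/(437*(x + 9)) + 77/(180*(x + 8)) - 60/(289*(x + 7)) - 77/(98838*(x - 10))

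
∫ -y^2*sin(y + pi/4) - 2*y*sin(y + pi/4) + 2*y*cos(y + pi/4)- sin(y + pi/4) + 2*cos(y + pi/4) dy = (y + 1)^2*cos(y + pi/4) + C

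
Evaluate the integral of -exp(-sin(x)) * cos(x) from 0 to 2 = -1 + exp(-sin(2))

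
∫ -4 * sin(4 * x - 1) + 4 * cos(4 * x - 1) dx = sin(4*x - 1) + cos(4*x - 1) + C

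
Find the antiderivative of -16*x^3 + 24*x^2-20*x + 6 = -4*x^4 + 8*x^3 - 10*x^2 + 6*x + C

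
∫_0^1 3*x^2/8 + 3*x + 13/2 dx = 65/8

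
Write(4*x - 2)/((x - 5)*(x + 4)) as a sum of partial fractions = 2/(x + 4) + 2/(x - 5)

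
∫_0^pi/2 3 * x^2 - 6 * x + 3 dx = (-1 + pi/2)^3 + 1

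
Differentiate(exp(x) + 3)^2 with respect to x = 2*exp(2*x) + 6*exp(x)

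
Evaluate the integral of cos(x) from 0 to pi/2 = 1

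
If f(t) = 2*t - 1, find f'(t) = 2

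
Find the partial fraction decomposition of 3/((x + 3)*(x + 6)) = -1/(x + 6) + 1/(x + 3)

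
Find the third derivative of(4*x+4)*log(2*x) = (8 - 4*x)/x^3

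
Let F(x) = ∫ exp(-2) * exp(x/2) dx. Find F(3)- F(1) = -2*exp(-3/2) + 2*exp(-1/2)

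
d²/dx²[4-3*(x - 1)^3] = 18 - 18*x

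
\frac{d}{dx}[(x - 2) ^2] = 2*x - 4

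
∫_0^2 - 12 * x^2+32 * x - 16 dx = 0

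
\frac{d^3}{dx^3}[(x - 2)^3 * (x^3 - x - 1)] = 120*x^3 - 360*x^2 + 264*x - 18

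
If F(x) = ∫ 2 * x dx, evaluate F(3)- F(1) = 8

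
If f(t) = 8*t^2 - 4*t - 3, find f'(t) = 16*t - 4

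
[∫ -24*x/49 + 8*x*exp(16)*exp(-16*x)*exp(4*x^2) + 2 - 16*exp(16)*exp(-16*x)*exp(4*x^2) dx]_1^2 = 111/49 - exp(4)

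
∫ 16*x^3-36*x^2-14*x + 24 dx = 4*x^4 - 12*x^3 - 7*x^2 + 24*x + C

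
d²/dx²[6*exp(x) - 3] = 6*exp(x)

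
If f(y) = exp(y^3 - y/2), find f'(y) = 3*y^2*exp(y^3 - y/2) - exp(y^3 - y/2)/2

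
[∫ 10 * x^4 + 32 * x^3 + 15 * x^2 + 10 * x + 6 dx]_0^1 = 26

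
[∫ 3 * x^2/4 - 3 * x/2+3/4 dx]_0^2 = 1/2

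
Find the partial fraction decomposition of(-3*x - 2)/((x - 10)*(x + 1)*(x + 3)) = 7/(26*(x + 3)) - 1/(22*(x + 1)) - 32/(143*(x - 10))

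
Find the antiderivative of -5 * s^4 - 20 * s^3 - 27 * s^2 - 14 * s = -s^5 - 5*s^4 - 9*s^3 - 7*s^2 + C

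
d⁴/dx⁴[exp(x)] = exp(x)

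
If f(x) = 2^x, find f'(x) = 2^x*log(2)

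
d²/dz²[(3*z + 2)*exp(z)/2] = 3*z*exp(z)/2 + 4*exp(z)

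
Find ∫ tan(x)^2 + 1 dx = tan(x) + C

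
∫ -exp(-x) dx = exp(-x) + C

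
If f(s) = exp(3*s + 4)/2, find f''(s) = 9*exp(3*s + 4)/2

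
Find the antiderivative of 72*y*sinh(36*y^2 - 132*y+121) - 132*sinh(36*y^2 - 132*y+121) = cosh((6*y - 11)^2) + C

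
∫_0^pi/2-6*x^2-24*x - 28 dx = (-4 - pi)*(2 + (pi/2 + 2)^2) + 24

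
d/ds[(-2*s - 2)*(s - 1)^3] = -8*s^3 + 12*s^2 - 4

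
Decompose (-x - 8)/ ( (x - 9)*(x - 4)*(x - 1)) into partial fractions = -3/(8*(x - 1)) + 4/(5*(x - 4)) - 17/(40*(x - 9))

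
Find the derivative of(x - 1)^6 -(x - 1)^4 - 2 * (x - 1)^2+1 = 6*x^5 - 30*x^4 + 56*x^3 - 48*x^2 + 14*x + 2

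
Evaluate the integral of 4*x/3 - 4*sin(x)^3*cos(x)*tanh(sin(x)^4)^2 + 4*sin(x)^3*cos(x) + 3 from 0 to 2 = tanh(sin(2)^4) + 26/3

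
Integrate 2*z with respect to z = z^2 + C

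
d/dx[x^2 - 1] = 2*x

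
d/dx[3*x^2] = 6*x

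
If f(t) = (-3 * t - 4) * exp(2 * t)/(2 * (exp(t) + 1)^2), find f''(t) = (3*t*exp(3*t) - 6*t*exp(2*t) - 2*exp(3*t) - 14*exp(2*t))/(exp(4*t) + 4*exp(3*t) + 6*exp(2*t) + 4*exp(t) + 1)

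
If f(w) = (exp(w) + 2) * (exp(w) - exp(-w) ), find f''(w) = (4*exp(3*w) + 2*exp(2*w) - 2)*exp(-w)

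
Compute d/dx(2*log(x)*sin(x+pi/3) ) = 2*(x*log(x)*cos(x + pi/3) + sin(x + pi/3))/x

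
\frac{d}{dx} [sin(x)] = cos(x)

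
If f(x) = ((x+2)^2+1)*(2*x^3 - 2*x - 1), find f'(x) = 10*x^4 + 32*x^3 + 24*x^2 - 18*x - 14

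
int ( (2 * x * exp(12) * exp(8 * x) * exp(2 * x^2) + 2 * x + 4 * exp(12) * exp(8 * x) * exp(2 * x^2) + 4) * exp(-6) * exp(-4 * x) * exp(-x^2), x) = 2*sinh(x^2 + 4*x + 6) + C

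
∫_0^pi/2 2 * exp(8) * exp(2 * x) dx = -exp(8) + exp(pi + 8)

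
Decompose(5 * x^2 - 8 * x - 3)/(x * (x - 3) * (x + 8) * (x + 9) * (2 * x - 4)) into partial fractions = 79/(396*(x + 9)) - 381/(1760*(x + 8)) - 1/(440*(x - 2)) + 1/(44*(x - 3)) - 1/(288*x)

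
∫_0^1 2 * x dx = 1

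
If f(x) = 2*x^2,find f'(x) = 4*x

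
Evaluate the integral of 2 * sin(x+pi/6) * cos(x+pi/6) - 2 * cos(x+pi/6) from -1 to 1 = sqrt(3)*(-2 + cos(1))*sin(1)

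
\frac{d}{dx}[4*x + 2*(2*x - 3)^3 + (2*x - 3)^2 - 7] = 48*x^2 - 136*x + 100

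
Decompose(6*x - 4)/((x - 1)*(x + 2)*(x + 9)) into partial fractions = -29/(35*(x + 9)) + 16/(21*(x + 2)) + 1/(15*(x - 1))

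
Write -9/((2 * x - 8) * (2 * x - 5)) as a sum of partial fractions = 3/(2*x - 5) - 3/(2*(x - 4))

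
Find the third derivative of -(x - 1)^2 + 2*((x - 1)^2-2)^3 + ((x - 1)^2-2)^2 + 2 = 240*x^3 - 720*x^2 + 456*x + 24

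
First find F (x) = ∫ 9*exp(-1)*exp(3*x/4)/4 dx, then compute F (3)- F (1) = -3*exp(-1/4) + 3*exp(5/4)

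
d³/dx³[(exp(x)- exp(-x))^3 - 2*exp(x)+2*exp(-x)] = (27*exp(6*x) - 5*exp(4*x) - 5*exp(2*x) + 27)*exp(-3*x)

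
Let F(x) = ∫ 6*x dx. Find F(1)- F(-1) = 0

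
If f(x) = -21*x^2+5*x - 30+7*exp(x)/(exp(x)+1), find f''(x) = (-42*exp(3*x) - 133*exp(2*x) - 119*exp(x) - 42)/(exp(3*x) + 3*exp(2*x) + 3*exp(x) + 1)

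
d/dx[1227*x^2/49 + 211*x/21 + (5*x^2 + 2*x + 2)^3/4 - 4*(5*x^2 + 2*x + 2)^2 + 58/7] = 375*x^5/2 + 375*x^4/2 - 190*x^3 - 144*x^2 - 4896*x/49 - 335/21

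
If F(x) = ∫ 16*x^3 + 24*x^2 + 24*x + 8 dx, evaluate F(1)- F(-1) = 32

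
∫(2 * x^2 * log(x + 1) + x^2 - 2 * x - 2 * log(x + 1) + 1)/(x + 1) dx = (x - 1)^2*log(x + 1) + C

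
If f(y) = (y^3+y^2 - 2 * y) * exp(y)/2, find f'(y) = y^3*exp(y)/2 + 2*y^2*exp(y) - exp(y)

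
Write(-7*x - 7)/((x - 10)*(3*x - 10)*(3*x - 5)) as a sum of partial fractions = -56/(125*(3*x - 5)) + 91/(100*(3*x - 10)) - 77/(500*(x - 10))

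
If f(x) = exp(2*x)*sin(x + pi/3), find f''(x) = (3*sin(x + pi/3) + 4*cos(x + pi/3))*exp(2*x)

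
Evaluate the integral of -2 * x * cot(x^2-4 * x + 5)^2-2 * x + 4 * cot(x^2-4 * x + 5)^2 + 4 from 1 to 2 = -cot(2) + cot(1)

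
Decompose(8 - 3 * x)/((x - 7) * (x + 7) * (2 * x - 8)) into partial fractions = 29/(308*(x + 7)) + 2/(33*(x - 4)) - 13/(84*(x - 7))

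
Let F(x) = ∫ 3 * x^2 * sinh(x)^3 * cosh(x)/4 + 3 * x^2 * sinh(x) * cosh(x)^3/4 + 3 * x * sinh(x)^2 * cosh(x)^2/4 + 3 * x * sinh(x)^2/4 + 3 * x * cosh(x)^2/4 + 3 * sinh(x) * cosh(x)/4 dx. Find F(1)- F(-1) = 0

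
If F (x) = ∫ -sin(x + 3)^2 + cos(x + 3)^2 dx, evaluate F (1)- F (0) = -sin(6)/2 + sin(8)/2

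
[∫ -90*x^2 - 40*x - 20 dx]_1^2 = -290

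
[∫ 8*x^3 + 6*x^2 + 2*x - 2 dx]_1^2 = 45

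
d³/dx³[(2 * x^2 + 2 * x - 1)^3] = 960*x^3 + 1440*x^2 + 288*x - 96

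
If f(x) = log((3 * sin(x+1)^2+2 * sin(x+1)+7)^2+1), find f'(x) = (55*sin(2*x + 2) - 9*sin(4*x + 4)/2 + 37*cos(x + 1) - 9*cos(3*x + 3))/(9*sin(x + 1)^4 + 12*sin(x + 1)^3 + 46*sin(x + 1)^2 + 28*sin(x + 1) + 50)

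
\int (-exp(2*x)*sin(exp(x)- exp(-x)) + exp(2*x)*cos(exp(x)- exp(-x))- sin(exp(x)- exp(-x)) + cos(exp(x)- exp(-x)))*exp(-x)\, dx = sqrt(2)*sin(2*sinh(x) + pi/4) + C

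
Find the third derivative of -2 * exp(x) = -2*exp(x)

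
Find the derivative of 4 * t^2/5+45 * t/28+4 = 8*t/5 + 45/28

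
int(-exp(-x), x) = exp(-x) + C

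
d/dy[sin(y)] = cos(y)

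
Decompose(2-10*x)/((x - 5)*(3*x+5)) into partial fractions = -14/(5*(3*x + 5)) - 12/(5*(x - 5))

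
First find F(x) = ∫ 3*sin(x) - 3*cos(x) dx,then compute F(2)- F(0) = -3*sin(2) - 3*cos(2) + 3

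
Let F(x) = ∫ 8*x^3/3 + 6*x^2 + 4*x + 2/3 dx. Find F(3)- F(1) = 368/3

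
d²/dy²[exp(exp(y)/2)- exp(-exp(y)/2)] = (-exp(2*y) + 2*exp(y) + 2*exp(y + exp(y)) + exp(2*y + exp(y)))*exp(-exp(y)/2)/4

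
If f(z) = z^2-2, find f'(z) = 2*z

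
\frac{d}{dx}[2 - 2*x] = -2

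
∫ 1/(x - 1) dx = log(4*x - 4) + C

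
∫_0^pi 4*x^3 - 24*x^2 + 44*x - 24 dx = -9 + (-1 + (-2 + pi)^2)^2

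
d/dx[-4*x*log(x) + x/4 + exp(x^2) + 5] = 2*x*exp(x^2) - 4*log(x) - 15/4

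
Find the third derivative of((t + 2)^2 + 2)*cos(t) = t^2*sin(t) + 4*t*sin(t) - 6*t*cos(t) - 12*cos(t)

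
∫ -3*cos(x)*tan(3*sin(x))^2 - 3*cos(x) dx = -tan(3*sin(x)) + C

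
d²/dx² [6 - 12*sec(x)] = 12/cos(x) - 24/cos(x)^3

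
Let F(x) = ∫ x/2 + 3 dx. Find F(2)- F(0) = 7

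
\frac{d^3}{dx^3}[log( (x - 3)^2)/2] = 2/(x^3 - 9*x^2 + 27*x - 27)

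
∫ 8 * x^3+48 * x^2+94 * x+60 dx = 2*x^4 + 16*x^3 + 47*x^2 + 60*x + C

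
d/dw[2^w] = 2^w*log(2)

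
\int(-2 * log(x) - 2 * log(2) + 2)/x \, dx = (2 - log(2*x))*log(2*x) + C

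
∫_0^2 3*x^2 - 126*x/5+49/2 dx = 33/5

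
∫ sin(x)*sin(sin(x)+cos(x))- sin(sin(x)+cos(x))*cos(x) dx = cos(sin(x) + cos(x)) + C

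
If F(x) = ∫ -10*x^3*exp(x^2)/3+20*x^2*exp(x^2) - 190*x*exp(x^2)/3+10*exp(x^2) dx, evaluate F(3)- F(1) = -15*exp(9) + 65*E/3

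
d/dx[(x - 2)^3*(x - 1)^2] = 5*x^4 - 32*x^3 + 75*x^2 - 76*x + 28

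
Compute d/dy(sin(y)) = cos(y)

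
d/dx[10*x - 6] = 10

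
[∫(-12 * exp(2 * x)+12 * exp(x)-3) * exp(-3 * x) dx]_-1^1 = (-2 + exp(-1))^3 - (-2 + E)^3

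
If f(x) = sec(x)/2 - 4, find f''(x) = tan(x)^2*sec(x) + sec(x)/2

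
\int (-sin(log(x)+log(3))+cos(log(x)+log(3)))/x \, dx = sqrt(2)*sin(log(x) + pi/4 + log(3)) + C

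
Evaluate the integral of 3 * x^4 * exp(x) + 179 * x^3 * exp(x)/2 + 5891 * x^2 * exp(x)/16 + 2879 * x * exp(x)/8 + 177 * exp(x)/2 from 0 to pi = pi*(pi/4 + 6)*(-8*pi - 4 + 3*(5 + 4*pi)^2/4)*exp(pi)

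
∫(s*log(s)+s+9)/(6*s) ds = (s + 9)*log(s)/6 + C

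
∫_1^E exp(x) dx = -E + exp(E)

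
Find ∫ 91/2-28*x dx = -14*x^2 + 91*x/2 + C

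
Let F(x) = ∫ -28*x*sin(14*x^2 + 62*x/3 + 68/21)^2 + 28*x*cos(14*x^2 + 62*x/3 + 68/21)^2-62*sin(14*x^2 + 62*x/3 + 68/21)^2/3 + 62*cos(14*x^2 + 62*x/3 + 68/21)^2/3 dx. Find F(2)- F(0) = -sin(136/21)/2 + sin(1408/7)/2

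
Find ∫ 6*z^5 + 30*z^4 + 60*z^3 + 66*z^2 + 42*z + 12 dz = z^6 + 6*z^5 + 15*z^4 + 22*z^3 + 21*z^2 + 12*z + C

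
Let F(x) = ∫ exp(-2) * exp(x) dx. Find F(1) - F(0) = -exp(-2) + exp(-1)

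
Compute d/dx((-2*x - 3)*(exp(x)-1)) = -2*x*exp(x) - 5*exp(x) + 2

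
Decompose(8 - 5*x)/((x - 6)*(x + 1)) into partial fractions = -13/(7*(x + 1)) - 22/(7*(x - 6))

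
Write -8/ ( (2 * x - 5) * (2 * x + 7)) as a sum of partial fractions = 2/(3*(2*x + 7)) - 2/(3*(2*x - 5))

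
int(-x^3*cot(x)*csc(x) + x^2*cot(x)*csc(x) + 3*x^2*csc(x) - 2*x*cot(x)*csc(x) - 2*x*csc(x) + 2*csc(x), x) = x*(x^2 - x + 2)*csc(x) + C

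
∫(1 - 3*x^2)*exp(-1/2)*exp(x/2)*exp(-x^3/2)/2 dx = exp(-x^3/2 + x/2 - 1/2) + C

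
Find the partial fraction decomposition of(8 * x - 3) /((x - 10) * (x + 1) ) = 1/(x + 1) + 7/(x - 10)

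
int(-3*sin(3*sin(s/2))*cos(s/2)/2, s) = cos(3*sin(s/2)) + C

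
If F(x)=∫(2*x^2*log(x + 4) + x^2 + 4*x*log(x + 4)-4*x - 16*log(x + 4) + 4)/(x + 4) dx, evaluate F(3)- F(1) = -log(5) + log(7)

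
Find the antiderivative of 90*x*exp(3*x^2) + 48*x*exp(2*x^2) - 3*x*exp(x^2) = (15*exp(2*x^2) + 12*exp(x^2) - 3/2)*exp(x^2) + C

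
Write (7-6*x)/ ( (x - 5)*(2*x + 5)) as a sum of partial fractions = -44/(15*(2*x + 5)) - 23/(15*(x - 5))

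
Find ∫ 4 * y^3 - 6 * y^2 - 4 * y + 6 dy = y^4 - 2*y^3 - 2*y^2 + 6*y + C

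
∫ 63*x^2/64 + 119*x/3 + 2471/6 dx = 21*x^3/64 + 119*x^2/6 + 2471*x/6 + C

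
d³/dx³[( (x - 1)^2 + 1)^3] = 120*x^3 - 360*x^2 + 432*x - 192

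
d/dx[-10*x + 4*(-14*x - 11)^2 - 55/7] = 1568*x + 1222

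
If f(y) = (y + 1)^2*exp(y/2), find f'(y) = y^2*exp(y/2)/2 + 3*y*exp(y/2) + 5*exp(y/2)/2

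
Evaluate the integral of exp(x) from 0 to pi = -1 + exp(pi)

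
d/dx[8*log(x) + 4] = 8/x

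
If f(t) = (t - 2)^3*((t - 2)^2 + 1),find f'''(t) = 60*t^2 - 240*t + 246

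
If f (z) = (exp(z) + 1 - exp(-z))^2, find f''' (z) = (8*exp(4*z) + 2*exp(3*z) + 2*exp(z) - 8)*exp(-2*z)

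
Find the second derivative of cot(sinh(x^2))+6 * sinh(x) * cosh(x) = -4*x^2*sinh(x^2)/sin(sinh(x^2))^2 + 8*x^2*cos(sinh(x^2))*cosh(x^2)^2/sin(sinh(x^2))^3 + 12*sinh(2*x) - 2*cosh(x^2)/sin(sinh(x^2))^2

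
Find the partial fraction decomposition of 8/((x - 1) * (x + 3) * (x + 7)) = 1/(4*(x + 7)) - 1/(2*(x + 3)) + 1/(4*(x - 1))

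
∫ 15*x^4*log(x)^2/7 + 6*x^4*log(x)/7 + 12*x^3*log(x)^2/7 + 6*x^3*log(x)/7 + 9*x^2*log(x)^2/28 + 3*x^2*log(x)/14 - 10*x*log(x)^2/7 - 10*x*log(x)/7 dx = x^2*(12*x^3 + 12*x^2 + 3*x - 20)*log(x)^2/28 + C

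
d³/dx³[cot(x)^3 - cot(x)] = -60*cot(x)^6 - 108*cot(x)^4 - 52*cot(x)^2 - 4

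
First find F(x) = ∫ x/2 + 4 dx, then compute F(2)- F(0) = 9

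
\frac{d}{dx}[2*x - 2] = 2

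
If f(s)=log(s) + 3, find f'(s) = 1/s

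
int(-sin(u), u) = cos(u) + C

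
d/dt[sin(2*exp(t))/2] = exp(t)*cos(2*exp(t))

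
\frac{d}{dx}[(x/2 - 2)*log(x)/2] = (x*log(x) + x - 4)/(4*x)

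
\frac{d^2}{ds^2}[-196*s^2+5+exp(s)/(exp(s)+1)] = (-392*exp(3*s) - 1177*exp(2*s) - 1175*exp(s) - 392)/(exp(3*s) + 3*exp(2*s) + 3*exp(s) + 1)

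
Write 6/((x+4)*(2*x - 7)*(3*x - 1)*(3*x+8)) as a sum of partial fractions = 3/(74*(3*x + 8)) - 6/(247*(3*x - 1)) + 16/(3515*(2*x - 7)) - 1/(130*(x + 4))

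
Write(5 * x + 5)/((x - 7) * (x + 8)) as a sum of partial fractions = 7/(3*(x + 8)) + 8/(3*(x - 7))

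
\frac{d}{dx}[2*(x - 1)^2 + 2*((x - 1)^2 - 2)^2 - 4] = 8*x^3 - 24*x^2 + 12*x + 4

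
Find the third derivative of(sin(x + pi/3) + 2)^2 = -4*cos(x + pi/3) - 4*cos(2*x + pi/6)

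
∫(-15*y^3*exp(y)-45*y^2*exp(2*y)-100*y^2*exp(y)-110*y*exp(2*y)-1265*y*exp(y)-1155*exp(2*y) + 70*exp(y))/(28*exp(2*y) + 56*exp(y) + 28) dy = -5*(y - 1)*(3*y^2 + 14*y + 245)*exp(y)/(28*exp(y) + 28) + C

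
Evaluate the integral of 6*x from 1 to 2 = 9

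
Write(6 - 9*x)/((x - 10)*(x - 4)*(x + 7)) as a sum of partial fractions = 69/(187*(x + 7)) + 5/(11*(x - 4)) - 14/(17*(x - 10))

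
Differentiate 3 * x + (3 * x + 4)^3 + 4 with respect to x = 81*x^2 + 216*x + 147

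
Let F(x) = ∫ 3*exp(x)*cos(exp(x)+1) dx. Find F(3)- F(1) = -3*sin(1 + E) + 3*sin(1 + exp(3))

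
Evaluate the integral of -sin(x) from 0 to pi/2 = -1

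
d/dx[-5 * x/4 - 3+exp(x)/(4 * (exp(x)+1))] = (-5*exp(2*x) - 9*exp(x) - 5)/(4*exp(2*x) + 8*exp(x) + 4)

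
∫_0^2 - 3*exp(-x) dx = -3 + 3*exp(-2)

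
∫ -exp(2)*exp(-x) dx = exp(2 - x) + C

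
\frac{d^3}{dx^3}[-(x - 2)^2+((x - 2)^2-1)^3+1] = 120*x^3 - 720*x^2 + 1368*x - 816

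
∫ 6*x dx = 3*x^2 + C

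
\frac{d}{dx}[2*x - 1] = 2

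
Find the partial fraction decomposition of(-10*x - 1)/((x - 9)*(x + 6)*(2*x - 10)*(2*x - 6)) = -59/(5940*(x + 6)) - 31/(432*(x - 3)) + 51/(352*(x - 5)) - 91/(1440*(x - 9))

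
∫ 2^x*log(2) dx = 2^x + C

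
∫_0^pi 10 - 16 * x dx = (-1 + 2*pi)*(3 - 4*pi) + 3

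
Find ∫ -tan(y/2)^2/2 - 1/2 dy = -tan(y/2) + C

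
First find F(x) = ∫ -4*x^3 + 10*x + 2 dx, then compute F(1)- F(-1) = 4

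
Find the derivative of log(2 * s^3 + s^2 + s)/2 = (6*s^2 + 2*s + 1)/(4*s^3 + 2*s^2 + 2*s)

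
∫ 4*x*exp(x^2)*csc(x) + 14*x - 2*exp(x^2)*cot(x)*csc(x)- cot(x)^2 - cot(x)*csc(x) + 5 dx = 7*x^2 + 6*x + 2*exp(x^2)*csc(x) + cot(x) + csc(x) + C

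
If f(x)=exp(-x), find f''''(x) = exp(-x)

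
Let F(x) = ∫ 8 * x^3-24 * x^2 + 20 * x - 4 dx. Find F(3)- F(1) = 24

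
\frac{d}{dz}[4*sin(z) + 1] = 4*cos(z)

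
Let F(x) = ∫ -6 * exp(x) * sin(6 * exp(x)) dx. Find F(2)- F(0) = -cos(6) + cos(6*exp(2))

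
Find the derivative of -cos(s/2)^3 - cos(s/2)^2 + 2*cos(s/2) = -3*sin(s/2)^3/2 + sin(s/2)/2 + sin(s)/2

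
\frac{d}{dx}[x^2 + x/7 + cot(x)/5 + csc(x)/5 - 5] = 2*x - cot(x)^2/5 - cot(x)*csc(x)/5 - 2/35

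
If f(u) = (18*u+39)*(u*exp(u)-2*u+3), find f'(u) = 18*u^2*exp(u) + 75*u*exp(u) - 72*u + 39*exp(u) - 24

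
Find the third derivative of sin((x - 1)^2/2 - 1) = -x^3*cos(-x^2/2 + x + 1/2) + 3*x^2*cos(-x^2/2 + x + 1/2) + 3*x*sin(-x^2/2 + x + 1/2) - 3*x*cos(-x^2/2 + x + 1/2) - 3*sin(-x^2/2 + x + 1/2) + cos(-x^2/2 + x + 1/2)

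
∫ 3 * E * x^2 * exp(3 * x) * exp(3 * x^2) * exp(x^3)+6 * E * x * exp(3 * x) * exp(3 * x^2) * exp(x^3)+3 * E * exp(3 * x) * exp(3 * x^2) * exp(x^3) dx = exp((x + 1)^3) + C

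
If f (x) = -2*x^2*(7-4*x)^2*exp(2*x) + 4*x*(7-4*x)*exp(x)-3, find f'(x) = -64*x^4*exp(2*x) + 96*x^3*exp(2*x) + 140*x^2*exp(2*x) - 16*x^2*exp(x) - 196*x*exp(2*x) - 4*x*exp(x) + 28*exp(x)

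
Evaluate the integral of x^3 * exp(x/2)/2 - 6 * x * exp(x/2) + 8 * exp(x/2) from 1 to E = (-2 + E)^3*exp(E/2) + exp(1/2)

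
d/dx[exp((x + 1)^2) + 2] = 2*x*exp(x^2 + 2*x + 1) + 2*exp(x^2 + 2*x + 1)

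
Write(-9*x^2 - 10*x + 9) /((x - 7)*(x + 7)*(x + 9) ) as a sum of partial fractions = -315/(16*(x + 9)) + 181/(14*(x + 7)) - 251/(112*(x - 7))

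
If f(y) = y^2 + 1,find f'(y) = 2*y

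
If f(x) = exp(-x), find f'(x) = -exp(-x)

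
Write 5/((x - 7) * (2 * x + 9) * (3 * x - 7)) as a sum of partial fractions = -45/(574*(3*x - 7)) + 20/(943*(2*x + 9)) + 5/(322*(x - 7))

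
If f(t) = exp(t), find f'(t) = exp(t)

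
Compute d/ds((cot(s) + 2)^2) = -2*(2 + cos(s)/sin(s))/sin(s)^2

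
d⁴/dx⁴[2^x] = 2^x*log(2)^4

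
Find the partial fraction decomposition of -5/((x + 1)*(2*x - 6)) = 5/(8*(x + 1)) - 5/(8*(x - 3))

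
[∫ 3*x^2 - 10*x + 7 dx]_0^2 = 2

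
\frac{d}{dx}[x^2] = 2*x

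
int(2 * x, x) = x^2 + C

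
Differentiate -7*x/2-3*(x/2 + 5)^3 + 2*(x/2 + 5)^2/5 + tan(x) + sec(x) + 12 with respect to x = -9*x^2/8 - 223*x/10 + tan(x)^2 + tan(x)*sec(x) - 113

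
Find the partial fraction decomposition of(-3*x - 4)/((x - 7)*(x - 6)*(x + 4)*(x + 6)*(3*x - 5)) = -729/(81328*(3*x - 5)) + 7/(3588*(x + 6)) - 2/(935*(x + 4)) + 11/(780*(x - 6)) - 25/(2288*(x - 7))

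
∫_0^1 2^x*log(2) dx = 1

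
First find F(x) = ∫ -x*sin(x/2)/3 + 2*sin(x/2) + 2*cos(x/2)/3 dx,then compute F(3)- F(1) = -2*cos(3/2) + 10*cos(1/2)/3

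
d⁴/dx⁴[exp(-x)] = exp(-x)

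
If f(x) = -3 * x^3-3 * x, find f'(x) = -9*x^2 - 3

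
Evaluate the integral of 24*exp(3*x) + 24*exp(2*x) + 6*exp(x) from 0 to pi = -27 + (1 + 2*exp(pi))^3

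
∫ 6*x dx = 3*x^2 + C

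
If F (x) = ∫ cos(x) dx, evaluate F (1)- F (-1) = 2*sin(1)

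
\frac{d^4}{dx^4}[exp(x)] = exp(x)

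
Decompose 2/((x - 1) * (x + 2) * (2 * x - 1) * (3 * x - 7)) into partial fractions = 27/(286*(3*x - 7)) + 16/(55*(2*x - 1)) - 2/(195*(x + 2)) - 1/(6*(x - 1))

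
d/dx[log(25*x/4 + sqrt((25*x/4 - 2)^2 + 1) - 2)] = (625*x + 25*sqrt(625*x^2 - 400*x + 80) - 200)/(625*x^2 + 25*x*sqrt(625*x^2 - 400*x + 80) - 400*x - 8*sqrt(625*x^2 - 400*x + 80) + 80)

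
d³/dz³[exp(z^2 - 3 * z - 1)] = (8*z^3 - 36*z^2 + 66*z - 45)*exp(z^2 - 3*z - 1)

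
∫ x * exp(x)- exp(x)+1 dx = (x - 2)*(exp(x) + 1) + C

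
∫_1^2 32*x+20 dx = 68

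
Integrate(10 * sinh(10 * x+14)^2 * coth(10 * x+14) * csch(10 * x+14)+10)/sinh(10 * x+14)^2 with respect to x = -coth(10*x + 14) - csch(10*x + 14) + C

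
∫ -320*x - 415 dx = -160*x^2 - 415*x + C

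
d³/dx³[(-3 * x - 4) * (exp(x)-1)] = -3*x*exp(x) - 13*exp(x)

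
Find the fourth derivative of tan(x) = 24*tan(x)^5 + 40*tan(x)^3 + 16*tan(x)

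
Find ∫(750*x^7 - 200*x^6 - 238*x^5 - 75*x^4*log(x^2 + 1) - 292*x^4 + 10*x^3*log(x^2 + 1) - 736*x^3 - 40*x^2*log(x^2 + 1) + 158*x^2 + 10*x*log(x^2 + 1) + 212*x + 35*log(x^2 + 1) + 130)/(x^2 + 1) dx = -(x - 1)*(5*x^2 + 4*x - 3)*(-25*x^3 + 3*x^2 + 15*x + 5*log(x^2 + 1) + 25) + C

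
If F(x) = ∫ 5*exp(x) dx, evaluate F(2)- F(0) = -5 + 5*exp(2)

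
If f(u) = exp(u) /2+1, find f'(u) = exp(u)/2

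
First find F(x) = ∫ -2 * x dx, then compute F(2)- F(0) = -4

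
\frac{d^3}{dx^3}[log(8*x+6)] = 128/(64*x^3 + 144*x^2 + 108*x + 27)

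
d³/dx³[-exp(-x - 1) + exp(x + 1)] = (exp(2*x + 2) + 1)*exp(-x - 1)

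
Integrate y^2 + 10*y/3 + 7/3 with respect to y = y^3/3 + 5*y^2/3 + 7*y/3 + C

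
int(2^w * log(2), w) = 2^w + C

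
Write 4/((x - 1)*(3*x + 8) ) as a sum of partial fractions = -12/(11*(3*x + 8)) + 4/(11*(x - 1))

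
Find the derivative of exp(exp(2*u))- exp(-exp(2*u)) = (2*exp(2*u) + 2*exp(2*u + 2*exp(2*u)))*exp(-exp(2*u))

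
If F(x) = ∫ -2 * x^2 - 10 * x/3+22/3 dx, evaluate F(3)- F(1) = -16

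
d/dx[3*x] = 3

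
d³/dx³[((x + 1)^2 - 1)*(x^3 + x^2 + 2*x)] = 60*x^2 + 72*x + 24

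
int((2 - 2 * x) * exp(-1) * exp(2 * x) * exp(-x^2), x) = exp(-(x - 1)^2) + C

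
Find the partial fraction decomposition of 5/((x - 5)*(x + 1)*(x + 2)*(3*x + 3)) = -5/(21*(x + 2)) + 25/(108*(x + 1)) - 5/(18*(x + 1)^2) + 5/(756*(x - 5))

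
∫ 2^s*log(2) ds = 2^s + C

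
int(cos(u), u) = sin(u) + C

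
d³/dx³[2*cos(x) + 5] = 2*sin(x)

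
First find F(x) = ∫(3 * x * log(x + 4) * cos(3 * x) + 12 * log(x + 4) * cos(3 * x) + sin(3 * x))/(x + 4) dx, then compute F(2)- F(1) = log(6)*sin(6) - log(5)*sin(3)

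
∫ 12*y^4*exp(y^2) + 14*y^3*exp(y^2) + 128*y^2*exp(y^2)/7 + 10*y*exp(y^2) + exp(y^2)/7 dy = (42*y^3 + 49*y^2 + y - 14)*exp(y^2)/7 - atan(1/(-2*y^2 + 5*y + 2)) - atan(-2*y^2 + 5*y + 2) + C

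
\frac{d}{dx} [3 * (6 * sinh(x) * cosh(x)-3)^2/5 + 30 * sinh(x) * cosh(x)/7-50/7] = 54*sinh(4*x)/5 - 606*cosh(2*x)/35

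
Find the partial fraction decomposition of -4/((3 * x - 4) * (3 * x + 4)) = 1/(2*(3*x + 4)) - 1/(2*(3*x - 4))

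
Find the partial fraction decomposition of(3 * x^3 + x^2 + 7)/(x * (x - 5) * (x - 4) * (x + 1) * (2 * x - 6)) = 1/(48*(x + 1)) + 97/(48*(x - 3)) - 43/(8*(x - 4)) + 407/(120*(x - 5)) - 7/(120*x)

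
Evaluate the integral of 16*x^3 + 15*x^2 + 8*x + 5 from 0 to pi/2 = (5 + 2*pi)*(pi/2 + pi^3/8)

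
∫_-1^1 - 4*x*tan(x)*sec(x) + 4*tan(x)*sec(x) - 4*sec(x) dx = -8*sec(1)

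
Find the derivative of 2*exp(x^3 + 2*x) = 6*x^2*exp(x^3 + 2*x) + 4*exp(x^3 + 2*x)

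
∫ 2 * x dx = x^2 + C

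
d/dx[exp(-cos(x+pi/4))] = exp(-cos(x + pi/4))*sin(x + pi/4)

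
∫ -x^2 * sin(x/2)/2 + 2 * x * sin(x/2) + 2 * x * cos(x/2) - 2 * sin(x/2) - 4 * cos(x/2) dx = (x - 2)^2*cos(x/2) + C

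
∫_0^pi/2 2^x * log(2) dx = -1 + 2^(pi/2)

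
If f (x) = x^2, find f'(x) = 2*x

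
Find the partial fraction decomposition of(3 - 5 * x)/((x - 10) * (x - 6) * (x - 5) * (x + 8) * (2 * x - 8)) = 43/(78624*(x + 8)) + 17/(288*(x - 4)) - 11/(65*(x - 5)) + 27/(224*(x - 6)) - 47/(4320*(x - 10))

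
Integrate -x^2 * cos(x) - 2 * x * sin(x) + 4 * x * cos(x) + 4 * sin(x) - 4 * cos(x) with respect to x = -(x - 2)^2*sin(x) + C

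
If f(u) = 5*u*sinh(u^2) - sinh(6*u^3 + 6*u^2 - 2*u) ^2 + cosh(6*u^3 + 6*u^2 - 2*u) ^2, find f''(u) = 20*u^3*sinh(u^2) + 30*u*cosh(u^2)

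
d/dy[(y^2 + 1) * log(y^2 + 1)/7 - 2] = 2*y*log(y^2 + 1)/7 + 2*y/7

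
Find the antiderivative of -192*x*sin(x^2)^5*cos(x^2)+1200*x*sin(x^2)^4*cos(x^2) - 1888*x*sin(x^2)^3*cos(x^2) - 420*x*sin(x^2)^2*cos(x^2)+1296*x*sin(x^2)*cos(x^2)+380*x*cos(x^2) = 2*(-8*sin(x^2)^5 + 60*sin(x^2)^4 - 118*sin(x^2)^3 - 35*sin(x^2)^2 + 162*sin(x^2) + 95)*sin(x^2) + C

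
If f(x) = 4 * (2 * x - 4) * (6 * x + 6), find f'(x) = 96*x - 48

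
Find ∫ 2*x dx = x^2 + C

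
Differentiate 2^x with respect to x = 2^x*log(2)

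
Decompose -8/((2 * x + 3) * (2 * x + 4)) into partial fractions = -8/(2*x + 3) + 4/(x + 2)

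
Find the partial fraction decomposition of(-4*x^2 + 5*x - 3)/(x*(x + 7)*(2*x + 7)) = 278/(49*(2*x + 7)) - 234/(49*(x + 7)) - 3/(49*x)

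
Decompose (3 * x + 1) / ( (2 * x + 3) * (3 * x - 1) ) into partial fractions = 6/(11*(3*x - 1)) + 7/(11*(2*x + 3))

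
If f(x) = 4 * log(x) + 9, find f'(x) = 4/x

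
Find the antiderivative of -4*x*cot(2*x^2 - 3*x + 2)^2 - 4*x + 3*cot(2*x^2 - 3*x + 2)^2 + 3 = cot(2*x^2 - 3*x + 2) + C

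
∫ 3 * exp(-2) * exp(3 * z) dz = exp(3*z - 2) + C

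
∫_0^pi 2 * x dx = pi^2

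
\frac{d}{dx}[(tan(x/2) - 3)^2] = (sin(x/2)/cos(x/2) - 3)/cos(x/2)^2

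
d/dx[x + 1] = 1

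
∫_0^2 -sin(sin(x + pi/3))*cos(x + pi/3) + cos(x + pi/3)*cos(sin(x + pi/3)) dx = -sin(sqrt(3)/2) - cos(sqrt(3)/2) + sin(sin(pi/3 + 2)) + cos(sin(pi/3 + 2))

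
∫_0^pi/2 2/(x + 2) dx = -2*log(2) + 2*log(pi/2 + 2)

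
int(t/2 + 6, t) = t^2/4 + 6*t + C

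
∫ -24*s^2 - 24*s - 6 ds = -8*s^3 - 12*s^2 - 6*s + C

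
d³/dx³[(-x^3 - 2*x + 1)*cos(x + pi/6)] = -x^3*sin(x + pi/6) + 9*x^2*cos(x + pi/6) + 16*x*sin(x + pi/6) + sin(x + pi/6)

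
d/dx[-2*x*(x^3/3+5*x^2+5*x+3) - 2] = -8*x^3/3 - 30*x^2 - 20*x - 6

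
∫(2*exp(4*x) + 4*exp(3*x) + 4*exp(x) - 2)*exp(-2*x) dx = ((exp(x) + 2)*exp(x) - 1)^2*exp(-2*x) + C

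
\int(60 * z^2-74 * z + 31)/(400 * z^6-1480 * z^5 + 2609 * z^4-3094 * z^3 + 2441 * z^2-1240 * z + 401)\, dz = -acot(20*z^3 - 37*z^2 + 31*z - 20) + C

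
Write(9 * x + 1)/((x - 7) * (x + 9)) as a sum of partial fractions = 5/(x + 9) + 4/(x - 7)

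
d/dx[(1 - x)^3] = -3*x^2 + 6*x - 3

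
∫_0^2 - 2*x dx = -4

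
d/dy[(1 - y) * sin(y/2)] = -y*cos(y/2)/2 - sin(y/2) + cos(y/2)/2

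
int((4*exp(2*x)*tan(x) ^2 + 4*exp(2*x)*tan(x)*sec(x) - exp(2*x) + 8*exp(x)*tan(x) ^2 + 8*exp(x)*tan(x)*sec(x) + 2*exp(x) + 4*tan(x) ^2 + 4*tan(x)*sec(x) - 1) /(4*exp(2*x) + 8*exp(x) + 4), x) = ((exp(x) + 1)*(-5*x + 4*tan(x) + 4*sec(x) + 124)/4 + exp(x))/(exp(x) + 1) + C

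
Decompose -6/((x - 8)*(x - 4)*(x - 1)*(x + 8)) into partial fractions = 1/(288*(x + 8)) - 2/(63*(x - 1)) + 1/(24*(x - 4)) - 3/(224*(x - 8))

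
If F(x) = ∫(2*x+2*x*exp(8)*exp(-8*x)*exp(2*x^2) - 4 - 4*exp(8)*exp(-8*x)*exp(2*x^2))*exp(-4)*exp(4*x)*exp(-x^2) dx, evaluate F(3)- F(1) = 0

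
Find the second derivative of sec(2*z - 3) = 8*tan(2*z - 3)^2*sec(2*z - 3) + 4*sec(2*z - 3)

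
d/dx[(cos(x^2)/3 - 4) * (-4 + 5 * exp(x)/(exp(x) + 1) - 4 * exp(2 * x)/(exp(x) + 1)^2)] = (6*x*exp(3*x)*sin(x^2) + 12*x*exp(2*x)*sin(x^2) + 14*x*exp(x)*sin(x^2) + 8*x*sin(x^2) - 3*exp(2*x)*cos(x^2) + 36*exp(2*x) + 5*exp(x)*cos(x^2) - 60*exp(x))/(3*exp(3*x) + 9*exp(2*x) + 9*exp(x) + 3)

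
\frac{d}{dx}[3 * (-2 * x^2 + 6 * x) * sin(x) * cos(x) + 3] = -6*x^2*cos(2*x) - 6*x*sin(2*x) + 18*x*cos(2*x) + 9*sin(2*x)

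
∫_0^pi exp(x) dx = -1 + exp(pi)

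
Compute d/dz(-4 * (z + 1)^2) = -8*z - 8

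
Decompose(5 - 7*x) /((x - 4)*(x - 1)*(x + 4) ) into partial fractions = 33/(40*(x + 4)) + 2/(15*(x - 1)) - 23/(24*(x - 4))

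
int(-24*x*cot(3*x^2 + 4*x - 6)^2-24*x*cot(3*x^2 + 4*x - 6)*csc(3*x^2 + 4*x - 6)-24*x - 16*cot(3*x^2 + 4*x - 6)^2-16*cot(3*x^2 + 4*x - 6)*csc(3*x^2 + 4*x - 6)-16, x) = 4*cot(3*x^2 + 4*x - 6) + 4*csc(3*x^2 + 4*x - 6) + C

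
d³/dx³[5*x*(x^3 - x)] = 120*x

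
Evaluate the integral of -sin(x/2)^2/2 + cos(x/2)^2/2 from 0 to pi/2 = 1/2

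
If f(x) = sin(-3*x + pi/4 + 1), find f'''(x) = 27*cos(-3*x + pi/4 + 1)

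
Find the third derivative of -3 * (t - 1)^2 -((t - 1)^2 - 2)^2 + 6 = 24 - 24*t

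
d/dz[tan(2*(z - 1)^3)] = 6*z^2*tan(2*z^3 - 6*z^2 + 6*z - 2)^2 + 6*z^2 - 12*z*tan(2*z^3 - 6*z^2 + 6*z - 2)^2 - 12*z + 6*tan(2*z^3 - 6*z^2 + 6*z - 2)^2 + 6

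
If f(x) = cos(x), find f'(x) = -sin(x)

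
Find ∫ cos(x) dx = sin(x) + C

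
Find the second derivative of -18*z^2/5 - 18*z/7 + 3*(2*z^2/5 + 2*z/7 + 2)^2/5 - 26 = 144*z^2/125 + 144*z/175 - 6348/1225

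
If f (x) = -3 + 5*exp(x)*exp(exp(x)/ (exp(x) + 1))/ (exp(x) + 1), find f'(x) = (5*exp(x + exp(x)/(exp(x) + 1)) + 10*exp(2*x + exp(x)/(exp(x) + 1)))/(exp(3*x) + 3*exp(2*x) + 3*exp(x) + 1)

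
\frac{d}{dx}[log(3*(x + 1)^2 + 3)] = (2*x + 2)/(x^2 + 2*x + 2)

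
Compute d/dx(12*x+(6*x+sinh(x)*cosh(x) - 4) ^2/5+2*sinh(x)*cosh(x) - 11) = 24*x*cosh(x)^2/5 + 12*x + 4*sinh(x)*cosh(x)^3/5 + 2*sinh(x)*cosh(x) + 4*cosh(x)^2/5 + 2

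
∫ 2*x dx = x^2 + C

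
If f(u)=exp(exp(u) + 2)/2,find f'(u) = exp(u + exp(u) + 2)/2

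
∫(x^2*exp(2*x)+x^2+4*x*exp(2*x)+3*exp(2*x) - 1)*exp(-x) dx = 2*(x + 1)^2*sinh(x) + C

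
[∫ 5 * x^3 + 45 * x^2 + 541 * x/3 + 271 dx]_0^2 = 3128/3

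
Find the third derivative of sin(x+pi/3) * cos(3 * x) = 4*sin(2*x + pi/6) - 32*cos(4*x + pi/3)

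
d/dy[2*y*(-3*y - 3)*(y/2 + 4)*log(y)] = -9*y^2*log(y) - 3*y^2 - 54*y*log(y) - 27*y - 24*log(y) - 24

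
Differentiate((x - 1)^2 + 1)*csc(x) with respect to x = (-x^2*cos(x)/sin(x) + 2*x + 2*x*cos(x)/sin(x) - 2 - 2*cos(x)/sin(x))/sin(x)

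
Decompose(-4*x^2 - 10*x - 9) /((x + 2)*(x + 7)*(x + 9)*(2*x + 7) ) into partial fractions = 184/(231*(2*x + 7)) + 243/(154*(x + 9)) - 27/(14*(x + 7)) - 1/(21*(x + 2))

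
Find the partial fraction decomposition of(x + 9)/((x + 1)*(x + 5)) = -1/(x + 5) + 2/(x + 1)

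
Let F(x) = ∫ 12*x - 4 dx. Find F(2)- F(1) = 14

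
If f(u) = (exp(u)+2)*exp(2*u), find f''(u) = 9*exp(3*u) + 8*exp(2*u)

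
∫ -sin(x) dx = cos(x) + C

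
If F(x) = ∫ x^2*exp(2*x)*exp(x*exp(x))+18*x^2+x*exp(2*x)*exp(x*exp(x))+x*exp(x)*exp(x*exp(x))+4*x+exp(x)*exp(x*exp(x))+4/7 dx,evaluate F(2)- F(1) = -exp(1 + E) + 340/7 + 2*exp(2 + 2*exp(2))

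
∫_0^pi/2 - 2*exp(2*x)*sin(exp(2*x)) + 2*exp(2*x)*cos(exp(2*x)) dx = sin(exp(pi)) - sin(1) - cos(1) + cos(exp(pi))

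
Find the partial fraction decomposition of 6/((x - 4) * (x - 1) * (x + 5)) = 1/(9*(x + 5)) - 1/(3*(x - 1)) + 2/(9*(x - 4))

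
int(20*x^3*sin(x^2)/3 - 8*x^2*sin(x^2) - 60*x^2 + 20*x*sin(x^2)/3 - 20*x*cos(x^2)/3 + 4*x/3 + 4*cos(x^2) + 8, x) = (6*x + cos(x^2) + 7)*(-10*x^2/3 + 4*x - 10/3) + C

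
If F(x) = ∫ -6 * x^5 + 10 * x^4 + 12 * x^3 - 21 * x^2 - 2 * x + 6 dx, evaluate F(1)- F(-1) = 2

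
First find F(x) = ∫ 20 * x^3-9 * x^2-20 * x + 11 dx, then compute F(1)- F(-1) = 16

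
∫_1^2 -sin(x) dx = -cos(1) + cos(2)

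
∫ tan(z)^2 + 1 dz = tan(z) + C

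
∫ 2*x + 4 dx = x^2 + 4*x + C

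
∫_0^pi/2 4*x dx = pi^2/2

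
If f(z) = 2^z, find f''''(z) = 2^z*log(2)^4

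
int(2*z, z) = z^2 + C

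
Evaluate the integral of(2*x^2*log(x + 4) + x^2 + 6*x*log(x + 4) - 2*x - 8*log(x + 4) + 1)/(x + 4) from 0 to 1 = -log(4)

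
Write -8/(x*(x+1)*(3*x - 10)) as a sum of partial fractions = -36/(65*(3*x - 10)) - 8/(13*(x + 1)) + 4/(5*x)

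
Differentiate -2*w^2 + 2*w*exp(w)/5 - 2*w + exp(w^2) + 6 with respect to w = 2*w*exp(w)/5 + 2*w*exp(w^2) - 4*w + 2*exp(w)/5 - 2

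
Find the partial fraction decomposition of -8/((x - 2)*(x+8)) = 4/(5*(x + 8)) - 4/(5*(x - 2))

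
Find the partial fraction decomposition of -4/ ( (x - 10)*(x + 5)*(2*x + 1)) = 16/(189*(2*x + 1)) - 4/(135*(x + 5)) - 4/(315*(x - 10))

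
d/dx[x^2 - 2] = 2*x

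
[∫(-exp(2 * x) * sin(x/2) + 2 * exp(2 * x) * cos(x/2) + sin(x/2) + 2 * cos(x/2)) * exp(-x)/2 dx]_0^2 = (-exp(-2) + exp(2))*cos(1)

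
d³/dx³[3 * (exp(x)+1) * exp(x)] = 24*exp(2*x) + 3*exp(x)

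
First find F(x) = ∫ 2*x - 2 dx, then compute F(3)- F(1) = 4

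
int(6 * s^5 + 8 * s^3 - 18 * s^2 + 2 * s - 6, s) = s^6 + 2*s^4 - 6*s^3 + s^2 - 6*s + C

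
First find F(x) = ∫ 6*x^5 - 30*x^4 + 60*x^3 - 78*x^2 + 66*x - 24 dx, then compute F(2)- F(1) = -5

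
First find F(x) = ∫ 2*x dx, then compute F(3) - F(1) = 8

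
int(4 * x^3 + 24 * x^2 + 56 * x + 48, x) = x^4 + 8*x^3 + 28*x^2 + 48*x + C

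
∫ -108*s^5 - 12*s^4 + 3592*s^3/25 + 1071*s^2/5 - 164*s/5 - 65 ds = -18*s^6 - 12*s^5/5 + 898*s^4/25 + 357*s^3/5 - 82*s^2/5 - 65*s + C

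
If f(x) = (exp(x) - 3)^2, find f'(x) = 2*exp(2*x) - 6*exp(x)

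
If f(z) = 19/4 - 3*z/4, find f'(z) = -3/4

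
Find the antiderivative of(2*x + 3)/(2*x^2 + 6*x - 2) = log(-x^2 - 3*x + 1)/2 + C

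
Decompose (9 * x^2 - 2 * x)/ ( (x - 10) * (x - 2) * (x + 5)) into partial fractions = 47/(21*(x + 5)) - 4/(7*(x - 2)) + 22/(3*(x - 10))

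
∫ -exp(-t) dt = exp(-t) + C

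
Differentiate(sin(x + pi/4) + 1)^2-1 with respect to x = cos(2*x) + 2*cos(x + pi/4)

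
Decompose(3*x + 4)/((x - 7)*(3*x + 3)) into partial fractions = -1/(24*(x + 1)) + 25/(24*(x - 7))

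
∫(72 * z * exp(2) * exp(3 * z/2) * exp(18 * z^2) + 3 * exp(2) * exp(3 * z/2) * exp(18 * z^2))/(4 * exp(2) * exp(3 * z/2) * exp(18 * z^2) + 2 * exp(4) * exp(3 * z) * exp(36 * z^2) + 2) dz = exp(18*z^2 + 3*z/2 + 2)/(exp(18*z^2 + 3*z/2 + 2) + 1) + C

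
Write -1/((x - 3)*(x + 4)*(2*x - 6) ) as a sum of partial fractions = -1/(98*(x + 4)) + 1/(98*(x - 3)) - 1/(14*(x - 3)^2)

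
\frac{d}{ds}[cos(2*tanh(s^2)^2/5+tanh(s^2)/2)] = -s*(8*sinh(s^2)/(5*cosh(s^2)) + 1)*sin((4*tanh(s^2) + 5)*tanh(s^2)/10)/cosh(s^2)^2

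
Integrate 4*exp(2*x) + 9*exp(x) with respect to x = 2*(exp(x) + 2)^2 + exp(x) + C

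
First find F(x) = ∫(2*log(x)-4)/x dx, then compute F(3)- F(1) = -4 + (-2 + log(3))^2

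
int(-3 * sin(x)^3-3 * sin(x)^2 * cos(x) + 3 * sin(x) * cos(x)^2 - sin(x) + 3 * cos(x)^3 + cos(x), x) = sqrt(2)*(5*sin(x + pi/4) - cos(3*x + pi/4))/2 + C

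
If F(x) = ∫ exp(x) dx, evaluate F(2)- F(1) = -E + exp(2)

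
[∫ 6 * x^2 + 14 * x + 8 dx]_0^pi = -3 + (1 + pi)^2*(3 + 2*pi)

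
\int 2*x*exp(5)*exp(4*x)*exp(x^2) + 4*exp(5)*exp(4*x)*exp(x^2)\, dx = exp((x + 2)^2 + 1) + C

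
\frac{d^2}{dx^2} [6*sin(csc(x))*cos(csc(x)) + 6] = -12*sin(csc(x))^2*cot(x)^2*csc(x) - 6*sin(csc(x))^2*csc(x) - 24*sin(csc(x))*cos(csc(x))*cot(x)^2*csc(x)^2 + 12*cos(csc(x))^2*cot(x)^2*csc(x) + 6*cos(csc(x))^2*csc(x)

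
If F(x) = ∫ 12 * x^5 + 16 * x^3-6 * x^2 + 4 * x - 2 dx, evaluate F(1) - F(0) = 4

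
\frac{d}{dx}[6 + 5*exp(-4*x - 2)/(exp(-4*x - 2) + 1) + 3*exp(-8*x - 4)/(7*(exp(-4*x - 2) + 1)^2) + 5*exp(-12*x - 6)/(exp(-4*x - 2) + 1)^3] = (-584*exp(4*x + 2) - 304*exp(8*x + 4) - 140*exp(12*x + 6))/(7*exp(8)*exp(16*x) + 28*exp(6)*exp(12*x) + 42*exp(4)*exp(8*x) + 28*exp(2)*exp(4*x) + 7)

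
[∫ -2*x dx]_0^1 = -1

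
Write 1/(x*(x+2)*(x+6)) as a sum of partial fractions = 1/(24*(x + 6)) - 1/(8*(x + 2)) + 1/(12*x)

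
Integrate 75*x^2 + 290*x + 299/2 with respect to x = 25*x^3 + 145*x^2 + 299*x/2 + C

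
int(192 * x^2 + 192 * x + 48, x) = 64*x^3 + 96*x^2 + 48*x + C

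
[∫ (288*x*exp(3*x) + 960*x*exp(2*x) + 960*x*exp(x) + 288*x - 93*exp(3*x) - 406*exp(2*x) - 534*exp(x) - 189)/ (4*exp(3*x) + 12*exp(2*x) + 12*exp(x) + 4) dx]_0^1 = -67/8 + E/(4*(1 + E)) + 4*(E/(1 + E) + 1)^2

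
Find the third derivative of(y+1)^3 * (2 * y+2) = 48*y + 48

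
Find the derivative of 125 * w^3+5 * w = 375*w^2 + 5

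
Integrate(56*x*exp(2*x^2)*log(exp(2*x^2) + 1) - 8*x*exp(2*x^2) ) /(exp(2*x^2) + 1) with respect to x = (7*log(exp(2*x^2) + 1) - 2)*log(exp(2*x^2) + 1) + C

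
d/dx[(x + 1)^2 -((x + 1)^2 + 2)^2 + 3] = -4*x^3 - 12*x^2 - 18*x - 10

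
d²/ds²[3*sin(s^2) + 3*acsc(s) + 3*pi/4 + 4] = (-12*s^7*sin(s^2) + 24*s^5*sin(s^2) + 6*s^5*cos(s^2) - 12*sqrt(2)*s^3*sin(s^2 + pi/4) + 6*s^2*sqrt(1 - 1/s^2) + 6*s*cos(s^2) - 3*sqrt(1 - 1/s^2))/(s^5 - 2*s^3 + s)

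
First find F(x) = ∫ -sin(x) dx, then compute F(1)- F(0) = -1 + cos(1)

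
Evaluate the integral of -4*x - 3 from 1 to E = -2*exp(2) - 3*E + 5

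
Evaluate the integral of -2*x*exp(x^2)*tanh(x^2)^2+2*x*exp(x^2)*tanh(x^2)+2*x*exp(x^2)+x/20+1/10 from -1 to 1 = 1/5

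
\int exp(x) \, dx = exp(x) + C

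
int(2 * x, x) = x^2 + C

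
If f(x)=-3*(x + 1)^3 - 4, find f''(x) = -18*x - 18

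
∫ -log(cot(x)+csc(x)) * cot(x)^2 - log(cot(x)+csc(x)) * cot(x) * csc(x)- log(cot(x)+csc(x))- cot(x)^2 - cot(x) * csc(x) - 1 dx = (cot(x) + csc(x))*log(cot(x) + csc(x)) + C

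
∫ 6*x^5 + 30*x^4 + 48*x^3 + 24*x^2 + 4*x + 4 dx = x^6 + 6*x^5 + 12*x^4 + 8*x^3 + 2*x^2 + 4*x + C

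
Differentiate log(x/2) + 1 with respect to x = 1/x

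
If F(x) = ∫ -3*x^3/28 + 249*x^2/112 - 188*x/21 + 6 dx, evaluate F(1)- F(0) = 47/21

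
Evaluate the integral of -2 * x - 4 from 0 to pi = 4 - (2 + pi)^2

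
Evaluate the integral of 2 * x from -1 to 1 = 0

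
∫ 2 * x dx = x^2 + C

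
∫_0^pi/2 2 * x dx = pi^2/4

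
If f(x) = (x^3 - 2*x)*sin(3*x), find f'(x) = 3*x^3*cos(3*x) + 3*x^2*sin(3*x) - 6*x*cos(3*x) - 2*sin(3*x)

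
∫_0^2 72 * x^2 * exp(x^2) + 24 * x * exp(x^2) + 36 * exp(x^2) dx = -12 + 84*exp(4)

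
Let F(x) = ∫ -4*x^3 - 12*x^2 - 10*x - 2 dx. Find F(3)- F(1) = -228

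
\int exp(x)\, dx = exp(x) + C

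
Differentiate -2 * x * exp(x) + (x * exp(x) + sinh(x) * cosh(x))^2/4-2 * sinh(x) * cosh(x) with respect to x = x^2*exp(2*x)/2 + x*exp(2*x)/2 + x*exp(x)*sinh(x)*cosh(x)/2 + x*exp(x)*cosh(x)^2 - 5*x*exp(x)/2 + exp(x)*sinh(x)*cosh(x)/2 - 2*exp(x) + sinh(x)*cosh(x)^3 - sinh(x)*cosh(x)/2 - 4*cosh(x)^2 + 2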